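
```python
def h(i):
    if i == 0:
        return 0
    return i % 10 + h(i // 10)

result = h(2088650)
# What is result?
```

Sum of digits of 2088650: 0 + 5 + 6 + 8 + 8 + 0 + 2 = 29

Answer: 29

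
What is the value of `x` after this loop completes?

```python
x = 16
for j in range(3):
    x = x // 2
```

Halve 3 times: 16 // 2^3 = 2
`x` takes the values: 16 → 8 → 4 → 2

Answer: 2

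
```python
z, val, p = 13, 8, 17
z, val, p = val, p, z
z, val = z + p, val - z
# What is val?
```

Trace:
`z, val, p = 13, 8, 17` → z = 13; val = 8; p = 17
`z, val, p = val, p, z` → z = 8; val = 17; p = 13
`z, val = z + p, val - z` → z = 21; val = 9
So val = 9

Answer: 9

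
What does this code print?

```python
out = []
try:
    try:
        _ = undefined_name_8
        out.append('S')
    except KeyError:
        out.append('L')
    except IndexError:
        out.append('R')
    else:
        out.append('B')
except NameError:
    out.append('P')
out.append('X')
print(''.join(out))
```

Execution trace: 'P' (outer except NameError) → 'X' (after the try/except). Output: PX

Answer: PX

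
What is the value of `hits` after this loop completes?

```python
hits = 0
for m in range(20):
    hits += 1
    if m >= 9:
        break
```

Loop breaks when m reaches 9, hits is 10
`hits` takes the values: 0 → 1 → 2 → 3 → 4 → 5 → 6 → 7 → 8 → 9 → 10

Answer: 10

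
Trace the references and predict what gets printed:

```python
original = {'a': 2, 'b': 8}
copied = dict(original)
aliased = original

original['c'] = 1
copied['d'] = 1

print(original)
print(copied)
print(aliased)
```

Key concept: dict() creates copy, assignment creates alias.
Step by step:
`original = {'a': 2, 'b': 8}` → original = {'a': 2, 'b': 8}
`copied = dict(original)` → copied = {'a': 2, 'b': 8}
`aliased = original` → aliased = {'a': 2, 'b': 8} (same object as original)
`original['c'] = 1` → original = {'a': 2, 'b': 8, 'c': 1} (same object as aliased); aliased = {'a': 2, 'b': 8, 'c': 1} (same object as original)
`copied['d'] = 1` → copied = {'a': 2, 'b': 8, 'd': 1}
`print(original)` → prints {'a': 2, 'b': 8, 'c': 1}
`print(copied)` → prints {'a': 2, 'b': 8, 'd': 1}
`print(aliased)` → prints {'a': 2, 'b': 8, 'c': 1}

Answer:
{'a': 2, 'b': 8, 'c': 1}
{'a': 2, 'b': 8, 'd': 1}
{'a': 2, 'b': 8, 'c': 1}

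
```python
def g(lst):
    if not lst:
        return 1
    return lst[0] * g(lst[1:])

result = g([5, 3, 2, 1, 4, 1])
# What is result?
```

Product over [5, 3, 2, 1, 4, 1] = 5 * 3 * 2 * 1 * 4 * 1 = 120

Answer: 120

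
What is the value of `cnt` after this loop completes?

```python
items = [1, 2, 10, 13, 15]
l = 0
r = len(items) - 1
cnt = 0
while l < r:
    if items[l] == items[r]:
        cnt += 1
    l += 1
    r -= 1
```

Count matching pairs from ends
`cnt` takes the values: 0

Answer: 0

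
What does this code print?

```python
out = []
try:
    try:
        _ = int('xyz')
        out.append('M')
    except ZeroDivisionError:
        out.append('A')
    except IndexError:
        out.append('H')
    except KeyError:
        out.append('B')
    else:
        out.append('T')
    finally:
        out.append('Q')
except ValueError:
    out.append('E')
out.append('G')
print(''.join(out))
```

Execution trace: 'Q' (finally) → 'E' (outer except ValueError) → 'G' (after the try/except). Output: QEG

Answer: QEG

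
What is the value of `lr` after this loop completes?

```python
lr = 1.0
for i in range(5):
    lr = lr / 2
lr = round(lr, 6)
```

Halving LR 5 times: 1 / 2^5
`lr` takes the values: 1.0 → 0.5 → 0.25 → 0.125 → 0.0625 → 0.03125

Answer: 0.03125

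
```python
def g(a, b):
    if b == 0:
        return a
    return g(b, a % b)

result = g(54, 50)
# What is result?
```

g(54, 50) -> g(50, 4) -> g(4, 2) -> g(2, 0) -> 2

Answer: 2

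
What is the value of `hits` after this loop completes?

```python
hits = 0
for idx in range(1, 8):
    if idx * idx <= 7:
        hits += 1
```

Count numbers where idx² ≤ 7
`hits` takes the values: 0 → 1 → 2

Answer: 2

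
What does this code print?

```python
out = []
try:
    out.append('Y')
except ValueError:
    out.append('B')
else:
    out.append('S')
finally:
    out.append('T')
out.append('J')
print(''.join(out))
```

Execution trace: 'Y' (try body, no exception) → 'S' (else) → 'T' (finally) → 'J' (after the try/except). Output: YSTJ

Answer: YSTJ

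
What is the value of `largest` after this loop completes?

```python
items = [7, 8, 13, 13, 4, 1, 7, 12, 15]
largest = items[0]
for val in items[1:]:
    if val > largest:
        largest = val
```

Maximum of [7, 8, 13, 13, 4, 1, 7, 12, 15]
`largest` takes the values: 7 → 8 → 13 → 15

Answer: 15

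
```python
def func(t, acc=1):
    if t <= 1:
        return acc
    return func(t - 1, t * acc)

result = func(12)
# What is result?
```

Accumulator trace (n, acc): (12, 1) -> (11, 12) -> (10, 132) -> (9, 1320) -> (8, 11880) -> (7, 95040) -> (6, 665280) -> (5, 3991680) -> (4, 19958400) -> (3, 79833600) -> (2, 239500800) -> (1, 479001600) -> return 479001600

Answer: 479001600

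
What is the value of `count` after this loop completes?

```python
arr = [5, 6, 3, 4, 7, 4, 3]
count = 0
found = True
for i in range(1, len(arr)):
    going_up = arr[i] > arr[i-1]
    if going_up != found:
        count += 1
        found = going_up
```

Count direction changes in [5, 6, 3, 4, 7, 4, 3]
`count` takes the values: 0 → 1 → 2 → 3

Answer: 3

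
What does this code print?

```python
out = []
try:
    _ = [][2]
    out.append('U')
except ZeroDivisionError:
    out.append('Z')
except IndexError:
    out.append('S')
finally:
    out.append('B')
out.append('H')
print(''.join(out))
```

Execution trace: 'S' (except IndexError) → 'B' (finally) → 'H' (after the try/except). Output: SBH

Answer: SBH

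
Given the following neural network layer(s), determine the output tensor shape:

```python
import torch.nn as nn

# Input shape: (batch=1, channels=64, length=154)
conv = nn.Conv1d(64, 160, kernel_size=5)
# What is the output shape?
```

Input: (1, 64, 154) -> Output: (1, 160, 150)

Answer: (1, 160, 150)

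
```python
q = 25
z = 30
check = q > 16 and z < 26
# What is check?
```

Trace:
`q = 25` → q = 25
`z = 30` → z = 30
`check = q > 16 and z < 26` → check = False
So check = False

Answer: False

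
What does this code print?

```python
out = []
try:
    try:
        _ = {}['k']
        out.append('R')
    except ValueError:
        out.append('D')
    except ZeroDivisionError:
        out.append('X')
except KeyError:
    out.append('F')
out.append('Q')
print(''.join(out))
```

Execution trace: 'F' (outer except KeyError) → 'Q' (after the try/except). Output: FQ

Answer: FQ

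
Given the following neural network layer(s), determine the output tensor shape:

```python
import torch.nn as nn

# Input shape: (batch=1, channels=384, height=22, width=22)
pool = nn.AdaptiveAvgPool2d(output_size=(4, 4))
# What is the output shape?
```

Input: (1, 384, 22, 22) -> Output: (1, 384, 4, 4)

Answer: (1, 384, 4, 4)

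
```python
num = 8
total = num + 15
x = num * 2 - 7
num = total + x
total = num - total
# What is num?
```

Trace:
`num = 8` → num = 8
`total = num + 15` → total = 23
`x = num * 2 - 7` → x = 9
`num = total + x` → num = 32
`total = num - total` → total = 9
So num = 32

Answer: 32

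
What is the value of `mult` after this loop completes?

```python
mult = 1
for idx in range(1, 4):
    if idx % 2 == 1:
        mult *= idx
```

Product of odd numbers 1 to 3
`mult` takes the values: 1 → 3

Answer: 3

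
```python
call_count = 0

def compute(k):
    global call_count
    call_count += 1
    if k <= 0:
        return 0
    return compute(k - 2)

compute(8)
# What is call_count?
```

Linear recursion stepping by 2: 5 calls from k=8 down to ≤0.

Answer: 5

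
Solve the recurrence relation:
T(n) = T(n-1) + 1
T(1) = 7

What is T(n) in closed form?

Unrolling: T(n) = T(1) + 1·(n-1) = 7 + 1(n-1) = n + 6.

Answer: T(n) = n + 6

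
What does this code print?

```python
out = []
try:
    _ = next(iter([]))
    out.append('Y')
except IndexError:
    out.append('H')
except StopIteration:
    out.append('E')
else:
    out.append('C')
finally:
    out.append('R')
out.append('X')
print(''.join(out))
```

Execution trace: 'E' (except StopIteration) → 'R' (finally) → 'X' (after the try/except). Output: ERX

Answer: ERX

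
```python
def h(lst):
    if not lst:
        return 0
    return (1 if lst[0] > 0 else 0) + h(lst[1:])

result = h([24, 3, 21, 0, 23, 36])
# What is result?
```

Count of positive elements in [24, 3, 21, 0, 23, 36] = 5

Answer: 5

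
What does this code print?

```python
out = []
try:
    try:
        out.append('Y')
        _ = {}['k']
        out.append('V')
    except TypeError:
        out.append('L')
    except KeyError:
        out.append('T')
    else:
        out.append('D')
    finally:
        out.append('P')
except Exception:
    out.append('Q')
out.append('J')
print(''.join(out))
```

Execution trace: 'Y' (inner try body) → 'T' (inner except KeyError) → 'P' (inner finally) → 'J' (after the try/except). Output: YTPJ

Answer: YTPJ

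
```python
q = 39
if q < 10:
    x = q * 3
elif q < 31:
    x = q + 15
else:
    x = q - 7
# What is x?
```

Trace:
`q = 39` → q = 39
`if q < 10: ...` → q < 10 is False, q < 31 is False, take else branch → x = 32
So x = 32

Answer: 32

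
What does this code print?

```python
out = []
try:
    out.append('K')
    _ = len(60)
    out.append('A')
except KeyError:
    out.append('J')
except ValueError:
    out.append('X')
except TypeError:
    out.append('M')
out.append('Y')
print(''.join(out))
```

Execution trace: 'K' (try body) → 'M' (except TypeError) → 'Y' (after the try/except). Output: KMY

Answer: KMY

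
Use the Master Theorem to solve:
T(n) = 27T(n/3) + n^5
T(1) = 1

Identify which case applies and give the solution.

a=27, b=3, f(n)=n^5. log_3(27) = 3. Since c=5 > 3 and the regularity condition holds (27(n/3)^5 = (27/3^5)n^5 with 27/3^5 < 1), Case 3 applies: T(n) = Θ(f(n)) = O(n^5).

Answer: O(n^5) - Case 3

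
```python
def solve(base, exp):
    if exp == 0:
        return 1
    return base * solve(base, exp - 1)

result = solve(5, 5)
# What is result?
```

solve(5, 5) = 5 * 5 * 5 * 5 * 5 = 3125

Answer: 3125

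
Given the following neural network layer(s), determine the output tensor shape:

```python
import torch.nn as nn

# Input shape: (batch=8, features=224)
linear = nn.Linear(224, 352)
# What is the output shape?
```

Input: (8, 224) -> Output: (8, 352)

Answer: (8, 352)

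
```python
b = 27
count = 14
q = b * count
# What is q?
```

Trace:
`b = 27` → b = 27
`count = 14` → count = 14
`q = b * count` → q = 378
So q = 378

Answer: 378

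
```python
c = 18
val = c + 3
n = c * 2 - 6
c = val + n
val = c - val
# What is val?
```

Trace:
`c = 18` → c = 18
`val = c + 3` → val = 21
`n = c * 2 - 6` → n = 30
`c = val + n` → c = 51
`val = c - val` → val = 30
So val = 30

Answer: 30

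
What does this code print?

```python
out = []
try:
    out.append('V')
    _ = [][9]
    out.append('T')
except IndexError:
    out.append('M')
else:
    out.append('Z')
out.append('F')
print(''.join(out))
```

Execution trace: 'V' (try body) → 'M' (except IndexError) → 'F' (after the try/except). Output: VMF

Answer: VMF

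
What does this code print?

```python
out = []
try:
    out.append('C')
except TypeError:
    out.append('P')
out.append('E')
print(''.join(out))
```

Execution trace: 'C' (try body, no exception) → 'E' (after the try/except). Output: CE

Answer: CE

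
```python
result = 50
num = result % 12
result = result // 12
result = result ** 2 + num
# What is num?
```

Trace:
`result = 50` → result = 50
`num = result % 12` → num = 2
`result = result // 12` → result = 4
`result = result ** 2 + num` → result = 18
So num = 2

Answer: 2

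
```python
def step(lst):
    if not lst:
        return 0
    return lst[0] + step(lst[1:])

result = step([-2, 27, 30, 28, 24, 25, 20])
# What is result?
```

(-2) + 27 + 30 + 28 + 24 + 25 + 20 + 0 = 152

Answer: 152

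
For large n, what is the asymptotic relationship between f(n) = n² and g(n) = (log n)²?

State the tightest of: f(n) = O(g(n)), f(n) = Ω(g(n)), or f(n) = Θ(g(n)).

n² vs (log n)²: f(n) = Ω(g(n)) but not O(g(n)) — n² grows strictly faster than (log n)².

Answer: f(n) = Ω(g(n)) but not O(g(n)) — n² grows strictly faster than (log n)².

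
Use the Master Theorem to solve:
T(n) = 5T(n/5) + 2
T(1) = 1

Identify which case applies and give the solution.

a=5, b=5, f(n)=2. log_5(5) = 1. Since c=0 < 1, Case 1 applies: T(n) = Θ(n^log_b(a)) = O(n).

Answer: O(n) - Case 1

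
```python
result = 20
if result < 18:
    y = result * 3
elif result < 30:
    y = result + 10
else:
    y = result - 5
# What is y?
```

Trace:
`result = 20` → result = 20
`if result < 18: ...` → result < 18 is False, result < 30 is True → y = 30
So y = 30

Answer: 30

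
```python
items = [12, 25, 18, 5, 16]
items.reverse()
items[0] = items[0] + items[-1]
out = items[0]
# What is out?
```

Trace:
`items = [12, 25, 18, 5, 16]` → items = [12, 25, 18, 5, 16]
`items.reverse()` → items = [16, 5, 18, 25, 12]
`items[0] = items[0] + items[-1]` → items = [28, 5, 18, 25, 12]
`out = items[0]` → out = 28
So out = 28

Answer: 28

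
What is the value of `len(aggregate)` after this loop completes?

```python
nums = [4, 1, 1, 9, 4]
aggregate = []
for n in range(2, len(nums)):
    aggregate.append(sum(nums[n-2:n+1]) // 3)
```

Number of 3-element averages
`aggregate` takes the values: [] → [2] → [2, 3] → [2, 3, 4]
So `len(aggregate)` = 3

Answer: 3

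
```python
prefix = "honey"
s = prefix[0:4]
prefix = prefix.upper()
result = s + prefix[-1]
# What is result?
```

Trace:
`prefix = "honey"` → prefix = 'honey'
`s = prefix[0:4]` → s = 'hone'
`prefix = prefix.upper()` → prefix = 'HONEY'
`result = s + prefix[-1]` → result = 'honeY'
So result = 'honeY'

Answer: 'honeY'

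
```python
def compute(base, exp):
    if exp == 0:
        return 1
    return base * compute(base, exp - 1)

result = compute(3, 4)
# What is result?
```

compute(3, 4) = 3 * 3 * 3 * 3 = 81

Answer: 81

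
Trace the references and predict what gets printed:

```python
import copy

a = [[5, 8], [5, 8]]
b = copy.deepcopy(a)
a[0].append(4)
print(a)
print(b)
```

Key concept: deep copy is fully independent.
Step by step:
`a = [[5, 8], [5, 8]]` → a = [[5, 8], [5, 8]]
`b = copy.deepcopy(a)` → b = [[5, 8], [5, 8]]
`a[0].append(4)` → a = [[5, 8, 4], [5, 8]]
`print(a)` → prints [[5, 8, 4], [5, 8]]
`print(b)` → prints [[5, 8], [5, 8]]

Answer:
[[5, 8, 4], [5, 8]]
[[5, 8], [5, 8]]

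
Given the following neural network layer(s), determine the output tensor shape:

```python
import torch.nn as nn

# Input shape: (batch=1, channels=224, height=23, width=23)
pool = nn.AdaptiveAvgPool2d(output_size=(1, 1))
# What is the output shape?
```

Input: (1, 224, 23, 23) -> Output: (1, 224, 1, 1)

Answer: (1, 224, 1, 1)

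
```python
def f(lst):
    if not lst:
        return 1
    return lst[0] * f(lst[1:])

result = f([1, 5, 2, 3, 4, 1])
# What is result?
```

Product over [1, 5, 2, 3, 4, 1] = 1 * 5 * 2 * 3 * 4 * 1 = 120

Answer: 120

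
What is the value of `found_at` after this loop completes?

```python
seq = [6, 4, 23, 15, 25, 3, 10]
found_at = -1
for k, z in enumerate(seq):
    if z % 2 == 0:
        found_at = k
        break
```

First even number index in [6, 4, 23, 15, 25, 3, 10]
`found_at` takes the values: -1 → 0

Answer: 0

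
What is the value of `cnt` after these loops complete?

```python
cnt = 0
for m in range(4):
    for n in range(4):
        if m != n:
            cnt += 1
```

4² - 4 (exclude diagonal)
`cnt` takes the values: 0 → 1 → 2 → 3 → 4 → 5 → 6 → 7 → 8 → 9 → 10 → 11 → 12

Answer: 12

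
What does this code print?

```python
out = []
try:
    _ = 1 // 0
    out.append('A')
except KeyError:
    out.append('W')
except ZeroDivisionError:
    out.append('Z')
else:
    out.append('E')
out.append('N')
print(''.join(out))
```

Execution trace: 'Z' (except ZeroDivisionError) → 'N' (after the try/except). Output: ZN

Answer: ZN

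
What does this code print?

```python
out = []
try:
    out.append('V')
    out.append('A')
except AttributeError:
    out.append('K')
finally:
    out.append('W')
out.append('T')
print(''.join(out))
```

Execution trace: 'V' (try body) → 'A' (try body, no exception) → 'W' (finally) → 'T' (after the try/except). Output: VAWT

Answer: VAWT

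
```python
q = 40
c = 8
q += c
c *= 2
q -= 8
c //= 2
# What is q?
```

Trace:
`q = 40` → q = 40
`c = 8` → c = 8
`q += c` → q = 48
`c *= 2` → c = 16
`q -= 8` → q = 40
`c //= 2` → c = 8
So q = 40

Answer: 40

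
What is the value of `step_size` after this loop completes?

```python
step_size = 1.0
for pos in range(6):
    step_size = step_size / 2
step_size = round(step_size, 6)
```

Halving LR 6 times: 1 / 2^6
`step_size` takes the values: 1.0 → 0.5 → 0.25 → 0.125 → 0.0625 → 0.03125 → 0.015625

Answer: 0.015625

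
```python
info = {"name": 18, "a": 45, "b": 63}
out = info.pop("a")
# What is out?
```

Trace:
`info = {"name": 18, "a": 45, "b": 63}` → info = {'name': 18, 'a': 45, 'b': 63}
`out = info.pop("a")` → info = {'name': 18, 'b': 63}; out = 45
So out = 45

Answer: 45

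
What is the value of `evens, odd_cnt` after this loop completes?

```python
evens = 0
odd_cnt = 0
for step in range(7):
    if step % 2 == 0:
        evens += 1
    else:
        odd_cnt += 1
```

Count evens and odds in range(7)
`evens, odd_cnt` takes the values: (0, 0) → (1, 0) → (1, 1) → (2, 1) → (2, 2) → (3, 2) → (3, 3) → (4, 3)

Answer: 4, 3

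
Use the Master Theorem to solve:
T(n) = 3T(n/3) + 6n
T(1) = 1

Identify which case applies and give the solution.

a=3, b=3, f(n)=6n. log_3(3) = 1. Since c=1 = 1, Case 2 applies: T(n) = Θ(n^log_b(a) · log n) = O(n log n).

Answer: O(n log n) - Case 2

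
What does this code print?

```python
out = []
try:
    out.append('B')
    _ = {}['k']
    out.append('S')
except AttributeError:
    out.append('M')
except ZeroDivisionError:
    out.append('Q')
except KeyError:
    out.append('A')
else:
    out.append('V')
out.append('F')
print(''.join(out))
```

Execution trace: 'B' (try body) → 'A' (except KeyError) → 'F' (after the try/except). Output: BAF

Answer: BAF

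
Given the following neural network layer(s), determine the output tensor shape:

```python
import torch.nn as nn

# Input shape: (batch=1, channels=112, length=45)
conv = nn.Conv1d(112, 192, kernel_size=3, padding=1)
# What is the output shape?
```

Input: (1, 112, 45) -> Output: (1, 192, 45)

Answer: (1, 192, 45)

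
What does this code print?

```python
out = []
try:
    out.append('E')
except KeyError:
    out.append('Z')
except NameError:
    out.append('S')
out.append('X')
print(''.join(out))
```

Execution trace: 'E' (try body, no exception) → 'X' (after the try/except). Output: EX

Answer: EX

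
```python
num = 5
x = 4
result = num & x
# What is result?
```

Trace:
`num = 5` → num = 5
`x = 4` → x = 4
`result = num & x` → result = 4
So result = 4

Answer: 4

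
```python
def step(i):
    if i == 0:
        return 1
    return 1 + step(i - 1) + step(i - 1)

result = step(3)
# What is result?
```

step(i) = 1 + 2·step(i-1), step(0)=1. Closed form: (1+1)·2^3 - 1 = 15.

Answer: 15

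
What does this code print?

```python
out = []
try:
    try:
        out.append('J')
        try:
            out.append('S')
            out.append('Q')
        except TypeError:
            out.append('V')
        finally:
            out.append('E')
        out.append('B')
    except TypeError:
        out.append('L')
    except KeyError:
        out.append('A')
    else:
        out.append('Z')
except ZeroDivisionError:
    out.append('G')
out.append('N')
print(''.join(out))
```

Execution trace: 'J' (try body) → 'S' (inner try body) → 'Q' (inner try body, no exception) → 'E' (inner finally) → 'B' (try body, no exception) → 'Z' (else) → 'N' (after the try/except). Output: JSQEBZN

Answer: JSQEBZN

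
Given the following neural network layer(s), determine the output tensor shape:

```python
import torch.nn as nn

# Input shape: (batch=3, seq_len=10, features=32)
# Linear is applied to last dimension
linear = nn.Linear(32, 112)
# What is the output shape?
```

Input: (3, 10, 32) -> Output: (3, 10, 112)

Answer: (3, 10, 112)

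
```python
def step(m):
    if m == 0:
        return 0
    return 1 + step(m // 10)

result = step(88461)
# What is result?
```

Count of digits of 88461: 5

Answer: 5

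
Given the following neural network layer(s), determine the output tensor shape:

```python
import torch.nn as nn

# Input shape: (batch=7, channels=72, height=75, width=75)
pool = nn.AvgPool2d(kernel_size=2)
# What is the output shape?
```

Input: (7, 72, 75, 75) -> Output: (7, 72, 37, 37)

Answer: (7, 72, 37, 37)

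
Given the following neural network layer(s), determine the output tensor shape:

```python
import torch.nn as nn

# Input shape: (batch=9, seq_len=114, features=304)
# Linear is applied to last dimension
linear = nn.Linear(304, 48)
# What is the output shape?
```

Input: (9, 114, 304) -> Output: (9, 114, 48)

Answer: (9, 114, 48)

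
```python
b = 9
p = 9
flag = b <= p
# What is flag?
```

Trace:
`b = 9` → b = 9
`p = 9` → p = 9
`flag = b <= p` → flag = True
So flag = True

Answer: True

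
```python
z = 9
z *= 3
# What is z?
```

Trace:
`z = 9` → z = 9
`z *= 3` → z = 27
So z = 27

Answer: 27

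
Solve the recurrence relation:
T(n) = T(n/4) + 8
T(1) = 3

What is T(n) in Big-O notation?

Each step divides n by 4 and adds 8. After log_4(n) steps we reach T(1)=3. So T(n) = 8·log_4(n) + 3 = O(log n).

Answer: O(log n)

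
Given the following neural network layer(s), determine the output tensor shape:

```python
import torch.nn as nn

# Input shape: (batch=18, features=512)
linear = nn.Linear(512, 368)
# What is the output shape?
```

Input: (18, 512) -> Output: (18, 368)

Answer: (18, 368)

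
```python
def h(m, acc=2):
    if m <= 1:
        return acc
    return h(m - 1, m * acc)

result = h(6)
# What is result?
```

Accumulator trace (n, acc): (6, 2) -> (5, 12) -> (4, 60) -> (3, 240) -> (2, 720) -> (1, 1440) -> return 1440

Answer: 1440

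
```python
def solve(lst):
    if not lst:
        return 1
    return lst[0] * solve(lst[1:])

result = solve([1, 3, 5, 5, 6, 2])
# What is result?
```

Product over [1, 3, 5, 5, 6, 2] = 1 * 3 * 5 * 5 * 6 * 2 = 900

Answer: 900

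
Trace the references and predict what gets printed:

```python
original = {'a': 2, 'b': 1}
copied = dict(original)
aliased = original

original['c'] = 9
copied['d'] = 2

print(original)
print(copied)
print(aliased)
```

Key concept: dict() creates copy, assignment creates alias.
Step by step:
`original = {'a': 2, 'b': 1}` → original = {'a': 2, 'b': 1}
`copied = dict(original)` → copied = {'a': 2, 'b': 1}
`aliased = original` → aliased = {'a': 2, 'b': 1} (same object as original)
`original['c'] = 9` → original = {'a': 2, 'b': 1, 'c': 9} (same object as aliased); aliased = {'a': 2, 'b': 1, 'c': 9} (same object as original)
`copied['d'] = 2` → copied = {'a': 2, 'b': 1, 'd': 2}
`print(original)` → prints {'a': 2, 'b': 1, 'c': 9}
`print(copied)` → prints {'a': 2, 'b': 1, 'd': 2}
`print(aliased)` → prints {'a': 2, 'b': 1, 'c': 9}

Answer:
{'a': 2, 'b': 1, 'c': 9}
{'a': 2, 'b': 1, 'd': 2}
{'a': 2, 'b': 1, 'c': 9}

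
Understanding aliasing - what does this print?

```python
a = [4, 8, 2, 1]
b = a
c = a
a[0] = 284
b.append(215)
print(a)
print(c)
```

Key concept: multiple aliases.
Step by step:
`a = [4, 8, 2, 1]` → a = [4, 8, 2, 1]
`b = a` → b = [4, 8, 2, 1] (same object as a)
`c = a` → c = [4, 8, 2, 1] (same object as a, b)
`a[0] = 284` → a = [284, 8, 2, 1] (same object as b, c); b = [284, 8, 2, 1] (same object as a, c); c = [284, 8, 2, 1] (same object as a, b)
`b.append(215)` → a = [284, 8, 2, 1, 215] (same object as b, c); b = [284, 8, 2, 1, 215] (same object as a, c); c = [284, 8, 2, 1, 215] (same object as a, b)
`print(a)` → prints [284, 8, 2, 1, 215]
`print(c)` → prints [284, 8, 2, 1, 215]

Answer:
[284, 8, 2, 1, 215]
[284, 8, 2, 1, 215]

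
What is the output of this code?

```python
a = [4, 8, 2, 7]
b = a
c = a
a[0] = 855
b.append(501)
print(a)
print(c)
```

Key concept: multiple aliases.
Step by step:
`a = [4, 8, 2, 7]` → a = [4, 8, 2, 7]
`b = a` → b = [4, 8, 2, 7] (same object as a)
`c = a` → c = [4, 8, 2, 7] (same object as a, b)
`a[0] = 855` → a = [855, 8, 2, 7] (same object as b, c); b = [855, 8, 2, 7] (same object as a, c); c = [855, 8, 2, 7] (same object as a, b)
`b.append(501)` → a = [855, 8, 2, 7, 501] (same object as b, c); b = [855, 8, 2, 7, 501] (same object as a, c); c = [855, 8, 2, 7, 501] (same object as a, b)
`print(a)` → prints [855, 8, 2, 7, 501]
`print(c)` → prints [855, 8, 2, 7, 501]

Answer:
[855, 8, 2, 7, 501]
[855, 8, 2, 7, 501]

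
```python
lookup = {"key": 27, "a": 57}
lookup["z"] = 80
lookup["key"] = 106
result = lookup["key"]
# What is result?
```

Trace:
`lookup = {"key": 27, "a": 57}` → lookup = {'key': 27, 'a': 57}
`lookup["z"] = 80` → lookup = {'key': 27, 'a': 57, 'z': 80}
`lookup["key"] = 106` → lookup = {'key': 106, 'a': 57, 'z': 80}
`result = lookup["key"]` → result = 106
So result = 106

Answer: 106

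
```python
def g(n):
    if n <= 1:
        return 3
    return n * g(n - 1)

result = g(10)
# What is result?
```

g(10) = 10 * 9 * 8 * 7 * 6 * 5 * 4 * 3 * 2 * 3 = 10886400

Answer: 10886400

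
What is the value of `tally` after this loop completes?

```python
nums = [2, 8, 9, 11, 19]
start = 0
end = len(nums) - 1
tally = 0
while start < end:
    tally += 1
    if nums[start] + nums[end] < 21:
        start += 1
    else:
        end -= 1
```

Steps to find pair summing to 21
`tally` takes the values: 0 → 1 → 2 → 3 → 4

Answer: 4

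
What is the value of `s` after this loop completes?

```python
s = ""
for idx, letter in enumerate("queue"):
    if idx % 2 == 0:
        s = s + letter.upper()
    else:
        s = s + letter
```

Uppercase even positions in 'queue'
`s` takes the values: "" → "Q" → "Qu" → "QuE" → "QuEu" → "QuEuE"

Answer: "QuEuE"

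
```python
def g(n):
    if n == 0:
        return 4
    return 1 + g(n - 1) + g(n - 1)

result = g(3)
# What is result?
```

g(n) = 1 + 2·g(n-1), g(0)=4. Closed form: (4+1)·2^3 - 1 = 39.

Answer: 39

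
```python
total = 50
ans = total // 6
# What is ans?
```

Trace:
`total = 50` → total = 50
`ans = total // 6` → ans = 8
So ans = 8

Answer: 8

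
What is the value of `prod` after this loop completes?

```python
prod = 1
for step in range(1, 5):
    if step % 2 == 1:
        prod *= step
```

Product of odd numbers 1 to 4
`prod` takes the values: 1 → 3

Answer: 3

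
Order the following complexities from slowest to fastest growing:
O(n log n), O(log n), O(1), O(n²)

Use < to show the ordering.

Ordered by growth rate: O(1) < O(log n) < O(n log n) < O(n²)

Answer: O(1) < O(log n) < O(n log n) < O(n²)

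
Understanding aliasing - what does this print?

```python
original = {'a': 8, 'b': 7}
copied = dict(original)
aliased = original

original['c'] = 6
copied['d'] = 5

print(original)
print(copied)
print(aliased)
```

Key concept: dict() creates copy, assignment creates alias.
Step by step:
`original = {'a': 8, 'b': 7}` → original = {'a': 8, 'b': 7}
`copied = dict(original)` → copied = {'a': 8, 'b': 7}
`aliased = original` → aliased = {'a': 8, 'b': 7} (same object as original)
`original['c'] = 6` → original = {'a': 8, 'b': 7, 'c': 6} (same object as aliased); aliased = {'a': 8, 'b': 7, 'c': 6} (same object as original)
`copied['d'] = 5` → copied = {'a': 8, 'b': 7, 'd': 5}
`print(original)` → prints {'a': 8, 'b': 7, 'c': 6}
`print(copied)` → prints {'a': 8, 'b': 7, 'd': 5}
`print(aliased)` → prints {'a': 8, 'b': 7, 'c': 6}

Answer:
{'a': 8, 'b': 7, 'c': 6}
{'a': 8, 'b': 7, 'd': 5}
{'a': 8, 'b': 7, 'c': 6}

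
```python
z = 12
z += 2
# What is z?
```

Trace:
`z = 12` → z = 12
`z += 2` → z = 14
So z = 14

Answer: 14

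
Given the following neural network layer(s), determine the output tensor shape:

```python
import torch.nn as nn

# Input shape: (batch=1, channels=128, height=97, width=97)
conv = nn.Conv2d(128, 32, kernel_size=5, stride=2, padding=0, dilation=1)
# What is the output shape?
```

Input: (1, 128, 97, 97) -> Output: (1, 32, 47, 47)

Answer: (1, 32, 47, 47)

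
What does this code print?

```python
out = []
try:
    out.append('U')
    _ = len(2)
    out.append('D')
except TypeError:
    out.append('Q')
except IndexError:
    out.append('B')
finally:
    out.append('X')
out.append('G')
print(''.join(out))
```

Execution trace: 'U' (try body) → 'Q' (except TypeError) → 'X' (finally) → 'G' (after the try/except). Output: UQXG

Answer: UQXG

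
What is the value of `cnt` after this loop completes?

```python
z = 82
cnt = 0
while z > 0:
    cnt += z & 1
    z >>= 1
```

Count set bits in 82 (binary: 0b1010010)
`cnt` takes the values: 0 → 1 → 2 → 3

Answer: 3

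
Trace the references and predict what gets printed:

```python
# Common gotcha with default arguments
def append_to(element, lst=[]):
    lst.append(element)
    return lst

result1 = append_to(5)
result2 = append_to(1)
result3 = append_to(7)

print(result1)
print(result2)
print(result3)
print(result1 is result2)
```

Key concept: mutable default argument gotcha.
Step by step:
`result1 = append_to(5)` → result1 = [5]
`result2 = append_to(1)` → result1 = [5, 1] (same object as result2); result2 = [5, 1] (same object as result1)
`result3 = append_to(7)` → result1 = [5, 1, 7] (same object as result2, result3); result2 = [5, 1, 7] (same object as result1, result3); result3 = [5, 1, 7] (same object as result1, result2)
`print(result1)` → prints [5, 1, 7]
`print(result2)` → prints [5, 1, 7]
`print(result3)` → prints [5, 1, 7]
`print(result1 is result2)` → prints True

Answer:
[5, 1, 7]
[5, 1, 7]
[5, 1, 7]
True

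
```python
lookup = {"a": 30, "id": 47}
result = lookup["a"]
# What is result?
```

Trace:
`lookup = {"a": 30, "id": 47}` → lookup = {'a': 30, 'id': 47}
`result = lookup["a"]` → result = 30
So result = 30

Answer: 30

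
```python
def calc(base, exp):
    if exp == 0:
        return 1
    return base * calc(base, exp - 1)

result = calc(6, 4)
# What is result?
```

calc(6, 4) = 6 * 6 * 6 * 6 = 1296

Answer: 1296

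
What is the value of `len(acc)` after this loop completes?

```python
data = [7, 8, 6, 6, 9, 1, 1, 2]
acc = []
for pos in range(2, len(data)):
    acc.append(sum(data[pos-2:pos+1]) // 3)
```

Number of 3-element averages
`acc` takes the values: [] → [7] → [7, 6] → [7, 6, 7] → [7, 6, 7, 5] → [7, 6, 7, 5, 3] → [7, 6, 7, 5, 3, 1]
So `len(acc)` = 6

Answer: 6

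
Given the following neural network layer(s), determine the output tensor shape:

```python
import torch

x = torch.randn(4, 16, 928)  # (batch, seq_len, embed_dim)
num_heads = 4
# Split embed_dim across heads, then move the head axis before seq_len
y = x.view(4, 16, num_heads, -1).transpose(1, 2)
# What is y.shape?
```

Input: (4, 16, 928) -> head_dim = 928 // 4 = 232; after view: (4, 16, 4, 232) -> after transpose(1, 2): (4, 4, 16, 232) -> Output: (4, 4, 16, 232)

Answer: (4, 4, 16, 232)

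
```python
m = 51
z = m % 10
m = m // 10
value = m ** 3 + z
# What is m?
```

Trace:
`m = 51` → m = 51
`z = m % 10` → z = 1
`m = m // 10` → m = 5
`value = m ** 3 + z` → value = 126
So m = 5

Answer: 5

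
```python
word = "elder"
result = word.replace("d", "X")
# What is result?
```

Trace:
`word = "elder"` → word = 'elder'
`result = word.replace("d", "X")` → result = 'elXer'
So result = 'elXer'

Answer: 'elXer'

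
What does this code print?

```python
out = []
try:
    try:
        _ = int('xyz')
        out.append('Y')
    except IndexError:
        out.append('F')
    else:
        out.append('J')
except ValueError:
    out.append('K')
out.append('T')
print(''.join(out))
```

Execution trace: 'K' (outer except ValueError) → 'T' (after the try/except). Output: KT

Answer: KT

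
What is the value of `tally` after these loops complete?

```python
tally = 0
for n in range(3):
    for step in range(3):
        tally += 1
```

3 * 3 = 9
`tally` takes the values: 0 → 1 → 2 → 3 → 4 → 5 → 6 → 7 → 8 → 9

Answer: 9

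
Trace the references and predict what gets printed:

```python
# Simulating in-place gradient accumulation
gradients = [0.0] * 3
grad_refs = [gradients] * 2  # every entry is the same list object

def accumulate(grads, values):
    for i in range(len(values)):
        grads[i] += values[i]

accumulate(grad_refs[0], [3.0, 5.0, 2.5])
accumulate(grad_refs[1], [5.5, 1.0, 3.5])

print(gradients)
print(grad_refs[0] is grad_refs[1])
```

Key concept: gradient accumulation aliasing.
Step by step:
`gradients = [0.0] * 3` → gradients = [0.0, 0.0, 0.0]
`grad_refs = [gradients] * 2` → grad_refs = [[0.0, 0.0, 0.0], [0.0, 0.0, 0.0]]
`accumulate(grad_refs[0], [3.0, 5.0, 2.5])` → gradients = [3.0, 5.0, 2.5]; grad_refs = [[3.0, 5.0, 2.5], [3.0, 5.0, 2.5]]
`accumulate(grad_refs[1], [5.5, 1.0, 3.5])` → gradients = [8.5, 6.0, 6.0]; grad_refs = [[8.5, 6.0, 6.0], [8.5, 6.0, 6.0]]
`print(gradients)` → prints [8.5, 6.0, 6.0]
`print(grad_refs[0] is grad_refs[1])` → prints True

Answer:
[8.5, 6.0, 6.0]
True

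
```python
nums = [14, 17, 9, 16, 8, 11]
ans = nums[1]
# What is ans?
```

Trace:
`nums = [14, 17, 9, 16, 8, 11]` → nums = [14, 17, 9, 16, 8, 11]
`ans = nums[1]` → ans = 17
So ans = 17

Answer: 17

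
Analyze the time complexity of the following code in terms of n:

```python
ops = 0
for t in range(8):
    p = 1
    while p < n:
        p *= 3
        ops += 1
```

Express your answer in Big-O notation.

Each loop level contributes: 1 × log n. Multiplying the contributions gives O(log n).

Answer: O(log n)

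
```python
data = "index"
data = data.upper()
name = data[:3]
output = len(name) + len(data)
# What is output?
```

Trace:
`data = "index"` → data = 'index'
`data = data.upper()` → data = 'INDEX'
`name = data[:3]` → name = 'IND'
`output = len(name) + len(data)` → output = 8
So output = 8

Answer: 8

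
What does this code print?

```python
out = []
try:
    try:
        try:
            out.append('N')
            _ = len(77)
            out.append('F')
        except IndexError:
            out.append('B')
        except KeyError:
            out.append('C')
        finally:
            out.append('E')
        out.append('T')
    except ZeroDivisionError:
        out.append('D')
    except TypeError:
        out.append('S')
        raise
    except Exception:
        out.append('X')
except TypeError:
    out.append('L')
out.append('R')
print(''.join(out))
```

Execution trace: 'N' (inner try body) → 'E' (inner finally) → 'S' (except TypeError) → 'L' (outer except TypeError) → 'R' (after the try/except). Output: NESLR

Answer: NESLR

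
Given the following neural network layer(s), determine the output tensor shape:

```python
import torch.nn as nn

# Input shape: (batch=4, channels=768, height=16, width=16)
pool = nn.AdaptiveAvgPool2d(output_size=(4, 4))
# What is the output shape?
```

Input: (4, 768, 16, 16) -> Output: (4, 768, 4, 4)

Answer: (4, 768, 4, 4)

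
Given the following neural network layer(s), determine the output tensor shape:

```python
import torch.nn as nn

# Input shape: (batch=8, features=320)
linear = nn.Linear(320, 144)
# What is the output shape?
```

Input: (8, 320) -> Output: (8, 144)

Answer: (8, 144)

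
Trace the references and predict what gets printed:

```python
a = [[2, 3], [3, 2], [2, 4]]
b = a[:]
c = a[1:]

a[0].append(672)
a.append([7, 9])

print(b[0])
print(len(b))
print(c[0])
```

Key concept: slice with nested mutation.
Step by step:
`a = [[2, 3], [3, 2], [2, 4]]` → a = [[2, 3], [3, 2], [2, 4]]
`b = a[:]` → b = [[2, 3], [3, 2], [2, 4]]
`c = a[1:]` → c = [[3, 2], [2, 4]]
`a[0].append(672)` → a = [[2, 3, 672], [3, 2], [2, 4]]; b = [[2, 3, 672], [3, 2], [2, 4]]
`a.append([7, 9])` → a = [[2, 3, 672], [3, 2], [2, 4], [7, 9]]
`print(b[0])` → prints [2, 3, 672]
`print(len(b))` → prints 3
`print(c[0])` → prints [3, 2]

Answer:
[2, 3, 672]
3
[3, 2]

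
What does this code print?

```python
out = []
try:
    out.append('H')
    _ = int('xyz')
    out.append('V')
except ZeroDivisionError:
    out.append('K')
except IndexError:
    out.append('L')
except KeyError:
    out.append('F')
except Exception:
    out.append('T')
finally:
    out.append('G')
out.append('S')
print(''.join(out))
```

Execution trace: 'H' (try body) → 'T' (except Exception) → 'G' (finally) → 'S' (after the try/except). Output: HTGS

Answer: HTGS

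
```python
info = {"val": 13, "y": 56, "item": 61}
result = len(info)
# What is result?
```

Trace:
`info = {"val": 13, "y": 56, "item": 61}` → info = {'val': 13, 'y': 56, 'item': 61}
`result = len(info)` → result = 3
So result = 3

Answer: 3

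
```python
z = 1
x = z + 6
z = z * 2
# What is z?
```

Trace:
`z = 1` → z = 1
`x = z + 6` → x = 7
`z = z * 2` → z = 2
So z = 2

Answer: 2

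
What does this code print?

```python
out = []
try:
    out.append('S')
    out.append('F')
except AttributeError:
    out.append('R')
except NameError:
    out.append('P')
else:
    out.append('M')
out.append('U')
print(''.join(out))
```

Execution trace: 'S' (try body) → 'F' (try body, no exception) → 'M' (else) → 'U' (after the try/except). Output: SFMU

Answer: SFMU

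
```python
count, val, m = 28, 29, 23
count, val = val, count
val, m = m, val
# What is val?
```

Trace:
`count, val, m = 28, 29, 23` → count = 28; val = 29; m = 23
`count, val = val, count` → count = 29; val = 28
`val, m = m, val` → val = 23; m = 28
So val = 23

Answer: 23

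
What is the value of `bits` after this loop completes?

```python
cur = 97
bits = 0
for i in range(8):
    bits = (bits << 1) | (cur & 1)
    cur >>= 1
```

Reverse lowest 8 bits of 97
`bits` takes the values: 0 → 1 → 2 → 4 → 8 → 16 → 33 → 67 → 134

Answer: 134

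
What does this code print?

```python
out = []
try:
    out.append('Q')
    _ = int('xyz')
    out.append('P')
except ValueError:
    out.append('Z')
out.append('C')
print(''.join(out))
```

Execution trace: 'Q' (try body) → 'Z' (except ValueError) → 'C' (after the try/except). Output: QZC

Answer: QZC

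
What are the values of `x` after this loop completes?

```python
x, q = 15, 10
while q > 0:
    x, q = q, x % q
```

GCD of 15 and 10
`x` takes the values: 15 → 10 → 5

Answer: 5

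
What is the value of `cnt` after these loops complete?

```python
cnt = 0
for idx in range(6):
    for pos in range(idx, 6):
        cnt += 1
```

Upper triangle: 6 + 5 + ... + 1
`cnt` takes the values: 0 → 1 → 2 → 3 → 4 → 5 → 6 → 7 → 8 → 9 → 10 → 11 → 12 → 13 → 14 → 15 → 16 → 17 → 18 → 19 → 20 → 21

Answer: 21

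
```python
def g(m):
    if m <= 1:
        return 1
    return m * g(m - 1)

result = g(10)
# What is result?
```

g(10) = 10 * 9 * 8 * 7 * 6 * 5 * 4 * 3 * 2 * 1 = 3628800

Answer: 3628800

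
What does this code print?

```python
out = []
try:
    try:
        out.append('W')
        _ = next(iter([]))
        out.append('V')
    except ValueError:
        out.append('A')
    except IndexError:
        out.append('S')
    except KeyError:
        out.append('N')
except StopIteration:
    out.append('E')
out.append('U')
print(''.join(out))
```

Execution trace: 'W' (try body) → 'E' (outer except StopIteration) → 'U' (after the try/except). Output: WEU

Answer: WEU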